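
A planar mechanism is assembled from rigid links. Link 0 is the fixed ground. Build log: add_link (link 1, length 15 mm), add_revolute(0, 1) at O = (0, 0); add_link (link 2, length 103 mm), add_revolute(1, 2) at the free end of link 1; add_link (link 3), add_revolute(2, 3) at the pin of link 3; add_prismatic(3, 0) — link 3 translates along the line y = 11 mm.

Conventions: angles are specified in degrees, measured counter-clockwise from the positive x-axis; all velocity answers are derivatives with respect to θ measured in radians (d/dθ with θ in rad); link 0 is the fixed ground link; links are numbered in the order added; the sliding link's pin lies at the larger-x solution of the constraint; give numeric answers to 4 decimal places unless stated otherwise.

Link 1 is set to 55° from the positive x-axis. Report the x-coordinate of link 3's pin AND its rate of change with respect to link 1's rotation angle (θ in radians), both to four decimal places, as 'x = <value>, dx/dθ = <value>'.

geometry: r = 15 mm, L = 103 mm, e = 11 mm
crank pin P = (r cos θ, r sin θ) = (8.603647, 12.287281)
h = r sin θ − e = 12.287281 − 11 = 1.287281
x = r cos θ + √(L² − h²) = 8.603647 + 102.991956 = 111.595602
dx/dθ = −r sin θ − h·r cos θ/√(L² − h²) (θ in radians; h = 1.287281) = -12.394816

x = 111.5956, dx/dθ = -12.3948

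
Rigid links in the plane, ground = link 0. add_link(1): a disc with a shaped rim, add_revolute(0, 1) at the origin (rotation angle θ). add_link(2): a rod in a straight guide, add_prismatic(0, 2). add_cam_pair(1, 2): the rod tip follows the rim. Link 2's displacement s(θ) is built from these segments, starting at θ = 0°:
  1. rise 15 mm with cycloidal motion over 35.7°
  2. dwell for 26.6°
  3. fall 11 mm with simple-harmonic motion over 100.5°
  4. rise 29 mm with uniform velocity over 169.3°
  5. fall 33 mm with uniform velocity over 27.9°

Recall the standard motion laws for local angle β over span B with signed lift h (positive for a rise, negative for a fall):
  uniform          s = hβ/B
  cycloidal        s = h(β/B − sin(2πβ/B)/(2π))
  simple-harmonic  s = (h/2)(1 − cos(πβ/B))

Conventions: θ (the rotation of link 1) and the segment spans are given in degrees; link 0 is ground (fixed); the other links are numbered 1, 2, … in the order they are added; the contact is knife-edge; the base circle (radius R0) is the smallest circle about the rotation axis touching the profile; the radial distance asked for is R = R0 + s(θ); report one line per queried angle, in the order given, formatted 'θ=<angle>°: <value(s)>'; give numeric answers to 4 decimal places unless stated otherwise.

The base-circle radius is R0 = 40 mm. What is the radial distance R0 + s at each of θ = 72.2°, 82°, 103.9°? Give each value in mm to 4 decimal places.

segment 1 (0° to 35.7°, cycloidal, h = 15) is passed completely: s = 0.0000 + (15) = 15.0000
segment 2 (35.7° to 62.3°, dwell): s unchanged at 15.0000
θ = 72.2° falls in segment 3 (62.3° to 162.8°, simple-harmonic, h = -11): β = 72.2 − 62.3 = 9.9°, B = 100.5°; Δs = -11/2·(1 − cos(π·0.0985)) = -0.2613; s = 15.0000 − 0.2613 = 14.7387
θ = 82° falls in segment 3 (62.3° to 162.8°, simple-harmonic, h = -11): β = 82 − 62.3 = 19.7°, B = 100.5°; Δs = -11/2·(1 − cos(π·0.1960)) = -1.0103; s = 15.0000 − 1.0103 = 13.9897
θ = 103.9° falls in segment 3 (62.3° to 162.8°, simple-harmonic, h = -11): β = 103.9 − 62.3 = 41.6°, B = 100.5°; Δs = -11/2·(1 − cos(π·0.4139)) = -4.0309; s = 15.0000 − 4.0309 = 10.9691
θ=72.2°: R = R0 + s = 40 + 14.7387 = 54.7387
θ=82°: R = R0 + s = 40 + 13.9897 = 53.9897
θ=103.9°: R = R0 + s = 40 + 10.9691 = 50.9691

θ=72.2°: 54.7387
θ=82°: 53.9897
θ=103.9°: 50.9691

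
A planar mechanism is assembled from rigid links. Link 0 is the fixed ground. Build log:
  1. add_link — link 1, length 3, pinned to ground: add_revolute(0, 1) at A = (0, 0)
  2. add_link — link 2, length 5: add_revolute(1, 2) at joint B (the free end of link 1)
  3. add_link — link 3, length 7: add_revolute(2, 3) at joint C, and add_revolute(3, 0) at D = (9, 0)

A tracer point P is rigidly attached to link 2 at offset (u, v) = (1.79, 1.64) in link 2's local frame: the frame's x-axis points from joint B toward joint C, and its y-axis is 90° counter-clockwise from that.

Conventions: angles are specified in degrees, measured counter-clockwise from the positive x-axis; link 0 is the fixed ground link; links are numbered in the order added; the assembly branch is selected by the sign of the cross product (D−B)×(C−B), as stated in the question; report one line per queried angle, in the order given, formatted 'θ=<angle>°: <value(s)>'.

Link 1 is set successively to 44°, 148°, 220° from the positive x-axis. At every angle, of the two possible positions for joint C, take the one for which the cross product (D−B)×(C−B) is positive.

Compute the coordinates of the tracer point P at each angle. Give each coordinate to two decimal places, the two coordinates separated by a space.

A=(0,0), D=(9.00,0)
θ=44°: B = A + 3.00·(cos44°, sin44°) = (2.1580, 2.0840)
θ=44°: |BD| = 7.1523
θ=44°: circle(B,5.00) ∩ circle(D,7.00): a=1.8984, h=4.6256
θ=44°:   candidates: C₊=(5.3218,5.9557) cross=33.084; C₋=(2.6263,-2.8941) cross=-33.084
θ=44°:   branch + wants cross > 0 → take C=(5.3218,5.9557) (cross=33.084)
θ=44°: ex = (C−B)/|BC| = (0.6328,0.7744); ey = (-0.7744,0.6328)
θ=44°: P = B + 1.79·ex + 1.64·ey = (2.0207,4.5078)
θ=148°: B = A + 3.00·(cos148°, sin148°) = (-2.5441, 1.5898)
θ=148°: |BD| = 11.6531
θ=148°: circle(B,5.00) ∩ circle(D,7.00): a=4.7968, h=1.4110
θ=148°:   candidates: C₊=(2.4003,2.3332) cross=16.443; C₋=(2.0153,-0.4624) cross=-16.443
θ=148°:   branch + wants cross > 0 → take C=(2.4003,2.3332) (cross=16.443)
θ=148°: ex = (C−B)/|BC| = (0.9889,0.1487); ey = (-0.1487,0.9889)
θ=148°: P = B + 1.79·ex + 1.64·ey = (-1.0179,3.4777)
θ=220°: B = A + 3.00·(cos220°, sin220°) = (-2.2981, -1.9284)
θ=220°: |BD| = 11.4615
θ=220°: circle(B,5.00) ∩ circle(D,7.00): a=4.6838, h=1.7499
θ=220°:   candidates: C₊=(2.0245,0.5846) cross=20.057; C₋=(2.6133,-2.8653) cross=-20.057
θ=220°:   branch + wants cross > 0 → take C=(2.0245,0.5846) (cross=20.057)
θ=220°: ex = (C−B)/|BC| = (0.8645,0.5026); ey = (-0.5026,0.8645)
θ=220°: P = B + 1.79·ex + 1.64·ey = (-1.5749,0.3891)

θ=44°: 2.02 4.51
θ=148°: -1.02 3.48
θ=220°: -1.57 0.39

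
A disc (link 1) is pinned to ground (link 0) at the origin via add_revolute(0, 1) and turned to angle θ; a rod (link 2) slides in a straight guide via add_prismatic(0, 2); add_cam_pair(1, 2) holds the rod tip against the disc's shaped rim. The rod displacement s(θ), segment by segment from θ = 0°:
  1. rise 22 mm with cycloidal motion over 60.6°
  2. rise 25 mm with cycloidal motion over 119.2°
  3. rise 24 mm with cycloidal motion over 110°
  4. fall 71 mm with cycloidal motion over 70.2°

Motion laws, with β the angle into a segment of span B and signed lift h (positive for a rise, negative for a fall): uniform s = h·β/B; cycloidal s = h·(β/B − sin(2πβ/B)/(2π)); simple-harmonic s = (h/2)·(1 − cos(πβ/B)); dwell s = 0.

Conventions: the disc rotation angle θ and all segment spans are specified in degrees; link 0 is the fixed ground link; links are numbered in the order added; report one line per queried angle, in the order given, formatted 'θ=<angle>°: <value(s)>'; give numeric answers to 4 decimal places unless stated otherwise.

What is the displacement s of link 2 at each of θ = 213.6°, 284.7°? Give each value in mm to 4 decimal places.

segment 1 (0° to 60.6°, cycloidal, h = 22) is passed completely: s = 0.0000 + (22) = 22.0000
segment 2 (60.6° to 179.8°, cycloidal, h = 25) is passed completely: s = 22.0000 + (25) = 47.0000
θ = 213.6° falls in segment 3 (179.8° to 289.8°, cycloidal, h = 24): β = 213.6 − 179.8 = 33.8°, B = 110°; Δs = 24·(0.3073 − sin(2π·0.3073)/(2π)) = 3.7995; s = 47.0000 + 3.7995 = 50.7995
θ = 284.7° falls in segment 3 (179.8° to 289.8°, cycloidal, h = 24): β = 284.7 − 179.8 = 104.9°, B = 110°; Δs = 24·(0.9536 − sin(2π·0.9536)/(2π)) = 23.9843; s = 47.0000 + 23.9843 = 70.9843

θ=213.6°: 50.7995
θ=284.7°: 70.9843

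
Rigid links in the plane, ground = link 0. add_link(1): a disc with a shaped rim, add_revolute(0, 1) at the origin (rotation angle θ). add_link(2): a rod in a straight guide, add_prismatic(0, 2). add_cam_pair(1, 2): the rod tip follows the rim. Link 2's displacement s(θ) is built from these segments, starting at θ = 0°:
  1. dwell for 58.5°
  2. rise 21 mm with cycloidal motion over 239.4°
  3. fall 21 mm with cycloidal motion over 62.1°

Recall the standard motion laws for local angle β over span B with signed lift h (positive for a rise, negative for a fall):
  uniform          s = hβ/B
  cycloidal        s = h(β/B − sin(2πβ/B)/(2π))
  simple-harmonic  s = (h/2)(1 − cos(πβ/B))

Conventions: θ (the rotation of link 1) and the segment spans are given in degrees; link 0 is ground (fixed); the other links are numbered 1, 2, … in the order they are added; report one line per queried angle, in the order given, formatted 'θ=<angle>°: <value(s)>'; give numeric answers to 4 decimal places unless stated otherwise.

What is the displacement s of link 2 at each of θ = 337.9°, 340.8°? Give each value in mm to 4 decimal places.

segment 1 (0° to 58.5°, dwell): s unchanged at 0.0000
segment 2 (58.5° to 297.9°, cycloidal, h = 21) is passed completely: s = 0.0000 + (21) = 21.0000
θ = 337.9° falls in segment 3 (297.9° to 360°, cycloidal, h = -21): β = 337.9 − 297.9 = 40°, B = 62.1°; Δs = -21·(0.6441 − sin(2π·0.6441)/(2π)) = -16.1561; s = 21.0000 − 16.1561 = 4.8439
θ = 340.8° falls in segment 3 (297.9° to 360°, cycloidal, h = -21): β = 340.8 − 297.9 = 42.9°, B = 62.1°; Δs = -21·(0.6908 − sin(2π·0.6908)/(2π)) = -17.6211; s = 21.0000 − 17.6211 = 3.3789

θ=337.9°: 4.8439
θ=340.8°: 3.3789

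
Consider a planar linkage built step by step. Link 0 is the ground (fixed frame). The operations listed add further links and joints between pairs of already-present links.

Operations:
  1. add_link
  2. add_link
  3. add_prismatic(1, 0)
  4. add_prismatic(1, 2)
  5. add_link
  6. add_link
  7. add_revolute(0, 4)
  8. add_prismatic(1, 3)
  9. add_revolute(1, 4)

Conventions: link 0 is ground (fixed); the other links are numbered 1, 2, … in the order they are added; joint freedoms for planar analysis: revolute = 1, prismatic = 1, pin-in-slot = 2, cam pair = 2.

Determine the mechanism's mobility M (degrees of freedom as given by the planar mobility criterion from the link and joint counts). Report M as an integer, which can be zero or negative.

L=1 J1=0 J2=0
add link → L=2 J1=0 J2=0
add link → L=3 J1=0 J2=0
P@1,0 dof=1 J1 → L=3 J1=1 J2=0
P@1,2 dof=1 J1 → L=3 J1=2 J2=0
add link → L=4 J1=2 J2=0
add link → L=5 J1=2 J2=0
R@0,4 dof=1 J1 → L=5 J1=3 J2=0
P@1,3 dof=1 J1 → L=5 J1=4 J2=0
R@1,4 dof=1 J1 → L=5 J1=5 J2=0
M=3(L−1)−2J1−J2=3·4−2·5−0=2

M = 2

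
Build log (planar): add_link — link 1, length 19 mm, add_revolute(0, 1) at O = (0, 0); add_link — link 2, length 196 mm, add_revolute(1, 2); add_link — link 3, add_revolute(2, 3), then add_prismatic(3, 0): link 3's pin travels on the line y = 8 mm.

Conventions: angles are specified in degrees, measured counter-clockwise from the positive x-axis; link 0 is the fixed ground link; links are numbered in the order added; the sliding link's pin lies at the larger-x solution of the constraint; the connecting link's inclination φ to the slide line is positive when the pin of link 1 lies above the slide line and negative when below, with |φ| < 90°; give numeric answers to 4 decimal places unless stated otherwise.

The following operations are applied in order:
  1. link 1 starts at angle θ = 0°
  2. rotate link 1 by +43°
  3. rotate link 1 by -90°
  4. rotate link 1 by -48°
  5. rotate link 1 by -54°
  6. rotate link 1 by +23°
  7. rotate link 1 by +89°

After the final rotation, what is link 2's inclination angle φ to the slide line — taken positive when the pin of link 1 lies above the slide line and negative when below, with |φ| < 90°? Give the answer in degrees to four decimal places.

geometry: r = 19 mm, L = 196 mm, e = 8 mm; θ starts at 0°
rotate link 1 by +43°: θ ← 0° +43° = 43°
rotate link 1 by -90°: θ ← 43° -90° = -47°
rotate link 1 by -48°: θ ← -47° -48° = -95°
rotate link 1 by -54°: θ ← -95° -54° = -149°
rotate link 1 by +23°: θ ← -149° +23° = -126°
rotate link 1 by +89°: θ ← -126° +89° = -37°
h = r sin θ − e = -11.434485 − 8 = -19.434485
sin φ = h / L = -19.434485 / 196 = -0.09915554
φ = arcsin(-0.09915554) = -5.690545°

-5.6905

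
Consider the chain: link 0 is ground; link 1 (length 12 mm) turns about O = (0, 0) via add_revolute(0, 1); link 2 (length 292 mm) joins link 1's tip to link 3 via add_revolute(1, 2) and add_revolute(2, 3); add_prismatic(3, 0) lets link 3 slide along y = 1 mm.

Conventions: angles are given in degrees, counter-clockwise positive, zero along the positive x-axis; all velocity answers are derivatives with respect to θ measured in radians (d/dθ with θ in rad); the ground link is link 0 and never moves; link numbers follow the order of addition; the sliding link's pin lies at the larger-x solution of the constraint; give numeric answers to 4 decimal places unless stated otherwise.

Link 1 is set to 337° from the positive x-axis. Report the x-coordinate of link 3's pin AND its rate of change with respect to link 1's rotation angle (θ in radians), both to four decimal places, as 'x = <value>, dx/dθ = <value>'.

geometry: r = 12 mm, L = 292 mm, e = 1 mm
crank pin P = (r cos θ, r sin θ) = (11.046058, -4.688774)
h = r sin θ − e = -4.688774 − 1 = -5.688774
x = r cos θ + √(L² − h²) = 11.046058 + 291.944580 = 302.990638
dx/dθ = −r sin θ − h·r cos θ/√(L² − h²) (θ in radians; h = -5.688774) = 4.904015

x = 302.9906, dx/dθ = 4.9040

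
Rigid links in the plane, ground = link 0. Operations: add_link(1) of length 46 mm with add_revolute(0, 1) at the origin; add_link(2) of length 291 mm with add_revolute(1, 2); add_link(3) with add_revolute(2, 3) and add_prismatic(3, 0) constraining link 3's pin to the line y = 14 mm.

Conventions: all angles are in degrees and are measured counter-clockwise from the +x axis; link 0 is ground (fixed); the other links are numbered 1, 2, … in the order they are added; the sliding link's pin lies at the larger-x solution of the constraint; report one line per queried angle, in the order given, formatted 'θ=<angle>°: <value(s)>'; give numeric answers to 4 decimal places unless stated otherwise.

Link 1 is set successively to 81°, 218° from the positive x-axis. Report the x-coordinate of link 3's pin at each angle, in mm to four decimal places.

geometry: r = 46 mm, L = 291 mm, e = 14 mm
θ=81°: crank pin P = (r cos θ, r sin θ) = (7.195985, 45.433664)
θ=81°: h = r sin θ − e = 45.433664 − 14 = 31.433664
θ=81°: x = r cos θ + √(L² − h²) = 7.195985 + 289.297295 = 296.493280
θ=218°: crank pin P = (r cos θ, r sin θ) = (-36.248495, -28.320428)
θ=218°: h = r sin θ − e = -28.320428 − 14 = -42.320428
θ=218°: x = r cos θ + √(L² − h²) = -36.248495 + 287.906202 = 251.657708

θ=81°: 296.4933
θ=218°: 251.6577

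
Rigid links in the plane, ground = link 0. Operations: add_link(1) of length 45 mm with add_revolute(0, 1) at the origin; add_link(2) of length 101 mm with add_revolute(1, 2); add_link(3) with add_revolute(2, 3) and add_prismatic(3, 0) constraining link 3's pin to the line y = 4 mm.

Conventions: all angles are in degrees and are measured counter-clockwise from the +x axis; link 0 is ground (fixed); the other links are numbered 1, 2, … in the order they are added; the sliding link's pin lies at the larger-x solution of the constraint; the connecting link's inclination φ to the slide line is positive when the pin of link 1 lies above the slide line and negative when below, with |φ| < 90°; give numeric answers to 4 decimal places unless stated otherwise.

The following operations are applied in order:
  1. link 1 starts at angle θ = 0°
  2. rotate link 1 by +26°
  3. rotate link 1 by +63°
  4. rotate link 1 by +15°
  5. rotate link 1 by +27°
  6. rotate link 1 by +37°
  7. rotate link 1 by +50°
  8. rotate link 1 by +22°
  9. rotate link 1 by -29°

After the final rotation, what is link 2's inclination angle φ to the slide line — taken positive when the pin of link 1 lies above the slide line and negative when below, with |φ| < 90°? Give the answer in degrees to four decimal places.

geometry: r = 45 mm, L = 101 mm, e = 4 mm; θ starts at 0°
rotate link 1 by +26°: θ ← 0° +26° = 26°
rotate link 1 by +63°: θ ← 26° +63° = 89°
rotate link 1 by +15°: θ ← 89° +15° = 104°
rotate link 1 by +27°: θ ← 104° +27° = 131°
rotate link 1 by +37°: θ ← 131° +37° = 168°
rotate link 1 by +50°: θ ← 168° +50° = 218°
rotate link 1 by +22°: θ ← 218° +22° = 240°
rotate link 1 by -29°: θ ← 240° -29° = 211°
h = r sin θ − e = -23.176713 − 4 = -27.176713
sin φ = h / L = -27.176713 / 101 = -0.26907637
φ = arcsin(-0.26907637) = -15.609313°

-15.6093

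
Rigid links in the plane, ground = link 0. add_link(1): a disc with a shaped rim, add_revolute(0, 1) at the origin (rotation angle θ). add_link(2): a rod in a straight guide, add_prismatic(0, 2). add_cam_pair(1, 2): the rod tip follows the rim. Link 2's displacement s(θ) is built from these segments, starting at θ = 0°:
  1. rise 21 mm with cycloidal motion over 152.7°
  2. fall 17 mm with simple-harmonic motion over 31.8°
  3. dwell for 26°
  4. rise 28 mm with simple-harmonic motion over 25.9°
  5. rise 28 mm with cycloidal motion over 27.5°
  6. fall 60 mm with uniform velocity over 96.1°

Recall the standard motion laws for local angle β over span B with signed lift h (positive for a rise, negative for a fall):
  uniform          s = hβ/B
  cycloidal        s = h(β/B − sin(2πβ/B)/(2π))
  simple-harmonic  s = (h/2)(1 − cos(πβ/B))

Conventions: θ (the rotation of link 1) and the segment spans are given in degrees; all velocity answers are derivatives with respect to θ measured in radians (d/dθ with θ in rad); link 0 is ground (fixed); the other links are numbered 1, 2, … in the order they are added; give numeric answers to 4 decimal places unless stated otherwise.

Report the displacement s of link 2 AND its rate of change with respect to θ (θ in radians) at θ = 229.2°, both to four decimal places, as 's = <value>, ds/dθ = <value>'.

segment 1 (0° to 152.7°, cycloidal, h = 21) is passed completely: s = 0.0000 + (21) = 21.0000
segment 2 (152.7° to 184.5°, simple-harmonic, h = -17) is passed completely: s = 21.0000 + (-17) = 4.0000
segment 3 (184.5° to 210.5°, dwell): s unchanged at 4.0000
θ = 229.2° falls in segment 4 (210.5° to 236.4°, simple-harmonic, h = 28): β = 229.2 − 210.5 = 18.7°, B = 25.9°; Δs = 28/2·(1 − cos(π·0.7220)) = 22.9918; s = 4.0000 + 22.9918 = 26.9918
velocity in seg [210.5°–236.4°] (simple-harmonic), θ in radians: β = 18.7° = 0.3264 rad, B = 25.9° = 0.4520 rad; ds/dθ = (πh/(2B)) sin(πβ/B) = (π·28/(2·0.4520)) sin(π·0.7220) = 74.576182 mm/rad

s = 26.9918, ds/dθ = 74.5762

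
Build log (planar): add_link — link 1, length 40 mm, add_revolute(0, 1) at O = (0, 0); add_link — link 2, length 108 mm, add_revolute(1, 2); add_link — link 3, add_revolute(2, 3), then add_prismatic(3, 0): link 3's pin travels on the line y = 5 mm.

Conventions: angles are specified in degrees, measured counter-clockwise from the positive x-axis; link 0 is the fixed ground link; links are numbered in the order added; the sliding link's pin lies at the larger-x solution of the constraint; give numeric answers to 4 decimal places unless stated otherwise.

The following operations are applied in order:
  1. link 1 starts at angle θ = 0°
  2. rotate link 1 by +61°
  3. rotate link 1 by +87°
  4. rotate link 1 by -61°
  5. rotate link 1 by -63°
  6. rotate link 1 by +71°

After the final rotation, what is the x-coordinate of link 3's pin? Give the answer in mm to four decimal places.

geometry: r = 40 mm, L = 108 mm, e = 5 mm; θ starts at 0°
rotate link 1 by +61°: θ ← 0° +61° = 61°
rotate link 1 by +87°: θ ← 61° +87° = 148°
rotate link 1 by -61°: θ ← 148° -61° = 87°
rotate link 1 by -63°: θ ← 87° -63° = 24°
rotate link 1 by +71°: θ ← 24° +71° = 95°
crank pin P = (r cos θ, r sin θ) = (-3.486230, 39.847788)
h = r sin θ − e = 39.847788 − 5 = 34.847788
x = r cos θ + √(L² − h²) = -3.486230 + 102.223440 = 98.737210

98.7372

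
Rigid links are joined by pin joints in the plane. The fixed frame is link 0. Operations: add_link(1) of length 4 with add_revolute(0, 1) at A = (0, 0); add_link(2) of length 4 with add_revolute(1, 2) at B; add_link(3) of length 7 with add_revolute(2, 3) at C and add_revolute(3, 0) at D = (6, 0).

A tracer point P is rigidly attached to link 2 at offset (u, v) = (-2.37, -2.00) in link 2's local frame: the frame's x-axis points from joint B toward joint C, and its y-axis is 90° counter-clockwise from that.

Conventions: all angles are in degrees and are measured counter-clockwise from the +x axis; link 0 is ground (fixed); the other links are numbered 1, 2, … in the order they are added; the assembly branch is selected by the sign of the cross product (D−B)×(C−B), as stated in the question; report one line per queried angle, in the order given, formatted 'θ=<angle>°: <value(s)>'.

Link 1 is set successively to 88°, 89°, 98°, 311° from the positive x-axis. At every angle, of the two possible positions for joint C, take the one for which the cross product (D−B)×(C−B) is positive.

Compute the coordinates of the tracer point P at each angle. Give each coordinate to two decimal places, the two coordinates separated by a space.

A=(0,0), D=(6.00,0)
θ=88°: B = A + 4.00·(cos88°, sin88°) = (0.1396, 3.9976)
θ=88°: |BD| = 7.0940
θ=88°: circle(B,4.00) ∩ circle(D,7.00): a=1.2211, h=3.8091
θ=88°:   candidates: C₊=(3.2948,6.4562) cross=27.021; C₋=(-0.9981,0.1628) cross=-27.021
θ=88°:   branch + wants cross > 0 → take C=(3.2948,6.4562) (cross=27.021)
θ=88°: ex = (C−B)/|BC| = (0.7888,0.6146); ey = (-0.6146,0.7888)
θ=88°: P = B + -2.37·ex + -2.00·ey = (-0.5006,0.9632)
θ=89°: B = A + 4.00·(cos89°, sin89°) = (0.0698, 3.9994)
θ=89°: |BD| = 7.1528
θ=89°: circle(B,4.00) ∩ circle(D,7.00): a=1.2696, h=3.7932
θ=89°:   candidates: C₊=(3.2433,6.4343) cross=27.132; C₋=(-0.9985,0.1447) cross=-27.132
θ=89°:   branch + wants cross > 0 → take C=(3.2433,6.4343) (cross=27.132)
θ=89°: ex = (C−B)/|BC| = (0.7934,0.6087); ey = (-0.6087,0.7934)
θ=89°: P = B + -2.37·ex + -2.00·ey = (-0.5930,0.9699)
θ=98°: B = A + 4.00·(cos98°, sin98°) = (-0.5567, 3.9611)
θ=98°: |BD| = 7.6603
θ=98°: circle(B,4.00) ∩ circle(D,7.00): a=1.6762, h=3.6319
θ=98°:   candidates: C₊=(2.7560,6.2029) cross=27.821; C₋=(-1.0000,-0.0143) cross=-27.821
θ=98°:   branch + wants cross > 0 → take C=(2.7560,6.2029) (cross=27.821)
θ=98°: ex = (C−B)/|BC| = (0.8282,0.5605); ey = (-0.5605,0.8282)
θ=98°: P = B + -2.37·ex + -2.00·ey = (-1.3985,0.9764)
θ=311°: B = A + 4.00·(cos311°, sin311°) = (2.6242, -3.0188)
θ=311°: |BD| = 4.5287
θ=311°: circle(B,4.00) ∩ circle(D,7.00): a=-1.3791, h=3.7548
θ=311°:   candidates: C₊=(-0.9067,-1.1393) cross=17.004; C₋=(4.0992,-6.7370) cross=-17.004
θ=311°:   branch + wants cross > 0 → take C=(-0.9067,-1.1393) (cross=17.004)
θ=311°: ex = (C−B)/|BC| = (-0.8827,0.4699); ey = (-0.4699,-0.8827)
θ=311°: P = B + -2.37·ex + -2.00·ey = (5.6561,-2.3670)

θ=88°: -0.50 0.96
θ=89°: -0.59 0.97
θ=98°: -1.40 0.98
θ=311°: 5.66 -2.37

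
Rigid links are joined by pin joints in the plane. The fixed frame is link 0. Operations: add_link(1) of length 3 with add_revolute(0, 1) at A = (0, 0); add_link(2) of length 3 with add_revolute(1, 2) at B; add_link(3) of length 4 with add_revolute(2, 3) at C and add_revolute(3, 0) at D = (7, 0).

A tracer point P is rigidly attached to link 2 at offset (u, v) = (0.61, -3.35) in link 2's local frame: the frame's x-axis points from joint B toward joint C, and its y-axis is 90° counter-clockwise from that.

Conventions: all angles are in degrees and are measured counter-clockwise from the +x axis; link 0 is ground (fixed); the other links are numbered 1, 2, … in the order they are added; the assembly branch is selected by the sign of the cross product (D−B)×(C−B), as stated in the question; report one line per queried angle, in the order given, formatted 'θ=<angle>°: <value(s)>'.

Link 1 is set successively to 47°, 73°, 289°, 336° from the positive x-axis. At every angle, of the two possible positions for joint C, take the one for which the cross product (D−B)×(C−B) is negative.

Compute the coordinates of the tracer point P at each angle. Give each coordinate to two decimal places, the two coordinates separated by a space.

A=(0,0), D=(7.00,0)
θ=47°: B = A + 3.00·(cos47°, sin47°) = (2.0460, 2.1941)
θ=47°: |BD| = 5.4181
θ=47°: circle(B,3.00) ∩ circle(D,4.00): a=2.0631, h=2.1780
θ=47°:   candidates: C₊=(4.8143,3.3501) cross=11.801; C₋=(3.0504,-0.6328) cross=-11.801
θ=47°:   branch - wants cross < 0 → take C=(3.0504,-0.6328) (cross=-11.801)
θ=47°: ex = (C−B)/|BC| = (0.3348,-0.9423); ey = (0.9423,0.3348)
θ=47°: P = B + 0.61·ex + -3.35·ey = (-0.9065,0.4977)
θ=73°: B = A + 3.00·(cos73°, sin73°) = (0.8771, 2.8689)
θ=73°: |BD| = 6.7617
θ=73°: circle(B,3.00) ∩ circle(D,4.00): a=2.8632, h=0.8955
θ=73°:   candidates: C₊=(3.8498,2.4650) cross=6.055; C₋=(3.0899,0.8432) cross=-6.055
θ=73°:   branch - wants cross < 0 → take C=(3.0899,0.8432) (cross=-6.055)
θ=73°: ex = (C−B)/|BC| = (0.7376,-0.6753); ey = (0.6753,0.7376)
θ=73°: P = B + 0.61·ex + -3.35·ey = (-0.9351,-0.0139)
θ=289°: B = A + 3.00·(cos289°, sin289°) = (0.9767, -2.8366)
θ=289°: |BD| = 6.6578
θ=289°: circle(B,3.00) ∩ circle(D,4.00): a=2.8032, h=1.0687
θ=289°:   candidates: C₊=(3.0574,-0.6754) cross=7.115; C₋=(3.9681,-2.6091) cross=-7.115
θ=289°:   branch - wants cross < 0 → take C=(3.9681,-2.6091) (cross=-7.115)
θ=289°: ex = (C−B)/|BC| = (0.9971,0.0758); ey = (-0.0758,0.9971)
θ=289°: P = B + 0.61·ex + -3.35·ey = (1.8389,-6.1307)
θ=336°: B = A + 3.00·(cos336°, sin336°) = (2.7406, -1.2202)
θ=336°: |BD| = 4.4307
θ=336°: circle(B,3.00) ∩ circle(D,4.00): a=1.4254, h=2.6397
θ=336°:   candidates: C₊=(3.3839,1.7100) cross=11.696; C₋=(4.8379,-3.3653) cross=-11.696
θ=336°:   branch - wants cross < 0 → take C=(4.8379,-3.3653) (cross=-11.696)
θ=336°: ex = (C−B)/|BC| = (0.6991,-0.7150); ey = (0.7150,0.6991)
θ=336°: P = B + 0.61·ex + -3.35·ey = (0.7717,-3.9983)

θ=47°: -0.91 0.50
θ=73°: -0.94 -0.01
θ=289°: 1.84 -6.13
θ=336°: 0.77 -4.00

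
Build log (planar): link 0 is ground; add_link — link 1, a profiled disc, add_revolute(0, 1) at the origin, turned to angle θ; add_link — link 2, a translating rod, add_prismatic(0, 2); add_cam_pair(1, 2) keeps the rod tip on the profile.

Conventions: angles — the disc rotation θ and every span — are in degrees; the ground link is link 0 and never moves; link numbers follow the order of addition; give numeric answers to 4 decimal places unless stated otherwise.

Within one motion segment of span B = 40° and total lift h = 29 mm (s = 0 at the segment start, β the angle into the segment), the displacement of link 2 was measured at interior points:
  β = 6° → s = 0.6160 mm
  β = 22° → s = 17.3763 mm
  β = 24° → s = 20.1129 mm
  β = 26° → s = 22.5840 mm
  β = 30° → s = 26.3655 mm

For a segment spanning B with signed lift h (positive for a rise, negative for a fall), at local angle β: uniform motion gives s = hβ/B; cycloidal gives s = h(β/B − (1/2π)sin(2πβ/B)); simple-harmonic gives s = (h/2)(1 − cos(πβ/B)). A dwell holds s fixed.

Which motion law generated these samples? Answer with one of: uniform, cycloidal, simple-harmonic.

candidates at β/B = r: uniform s = h·r (linear in β); cycloidal s = h·(r − sin(2πr)/(2π)); simple-harmonic s = (h/2)(1 − cos(πr))
β=6°: printed 0.6160 | uniform 4.3500, cycloidal 0.6160, simple-harmonic 1.5804
β=22°: printed 17.3763 | uniform 15.9500, cycloidal 17.3763, simple-harmonic 16.7683
β=24°: printed 20.1129 | uniform 17.4000, cycloidal 20.1129, simple-harmonic 18.9807
β=26°: printed 22.5840 | uniform 18.8500, cycloidal 22.5840, simple-harmonic 21.0829
β=30°: printed 26.3655 | uniform 21.7500, cycloidal 26.3655, simple-harmonic 24.7530
only one law matches every sample → cycloidal

cycloidal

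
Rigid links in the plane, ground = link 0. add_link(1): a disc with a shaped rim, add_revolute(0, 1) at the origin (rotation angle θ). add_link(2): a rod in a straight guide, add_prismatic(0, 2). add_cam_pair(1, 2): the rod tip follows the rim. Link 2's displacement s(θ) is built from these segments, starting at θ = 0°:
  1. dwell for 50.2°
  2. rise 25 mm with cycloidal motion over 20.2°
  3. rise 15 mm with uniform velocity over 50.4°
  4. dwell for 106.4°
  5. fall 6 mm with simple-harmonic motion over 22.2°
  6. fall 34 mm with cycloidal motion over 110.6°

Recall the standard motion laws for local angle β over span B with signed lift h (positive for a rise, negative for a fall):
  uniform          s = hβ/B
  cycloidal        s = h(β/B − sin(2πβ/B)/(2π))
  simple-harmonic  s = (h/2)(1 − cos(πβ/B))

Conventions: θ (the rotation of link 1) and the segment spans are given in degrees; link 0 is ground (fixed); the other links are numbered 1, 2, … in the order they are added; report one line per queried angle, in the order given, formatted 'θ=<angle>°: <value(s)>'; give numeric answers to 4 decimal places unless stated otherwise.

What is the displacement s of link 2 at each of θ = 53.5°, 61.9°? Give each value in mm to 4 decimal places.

segment 1 (0° to 50.2°, dwell): s unchanged at 0.0000
θ = 53.5° falls in segment 2 (50.2° to 70.4°, cycloidal, h = 25): β = 53.5 − 50.2 = 3.3°, B = 20.2°; Δs = 25·(0.1634 − sin(2π·0.1634)/(2π)) = 0.6803; s = 0.0000 + 0.6803 = 0.6803
θ = 61.9° falls in segment 2 (50.2° to 70.4°, cycloidal, h = 25): β = 61.9 − 50.2 = 11.7°, B = 20.2°; Δs = 25·(0.5792 − sin(2π·0.5792)/(2π)) = 16.3797; s = 0.0000 + 16.3797 = 16.3797

θ=53.5°: 0.6803
θ=61.9°: 16.3797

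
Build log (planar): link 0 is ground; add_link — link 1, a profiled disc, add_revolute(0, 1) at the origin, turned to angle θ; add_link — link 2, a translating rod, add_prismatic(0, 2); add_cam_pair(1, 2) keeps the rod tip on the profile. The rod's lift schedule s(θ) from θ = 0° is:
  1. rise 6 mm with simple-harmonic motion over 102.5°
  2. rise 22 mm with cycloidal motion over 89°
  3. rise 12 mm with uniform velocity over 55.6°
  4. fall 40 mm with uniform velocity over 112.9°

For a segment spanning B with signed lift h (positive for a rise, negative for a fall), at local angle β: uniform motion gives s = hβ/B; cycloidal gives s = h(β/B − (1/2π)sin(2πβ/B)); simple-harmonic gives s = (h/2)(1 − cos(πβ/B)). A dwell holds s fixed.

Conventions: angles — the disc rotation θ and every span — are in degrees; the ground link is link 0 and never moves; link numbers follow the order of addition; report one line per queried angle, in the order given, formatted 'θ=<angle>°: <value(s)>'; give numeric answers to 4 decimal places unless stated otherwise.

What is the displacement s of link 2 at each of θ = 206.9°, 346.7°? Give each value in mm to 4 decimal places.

seg 1 [0°–102.5°] simple-harmonic, h=6: full span → s += 6 → s = 6.0000
seg 2 [102.5°–191.5°] cycloidal, h=22: full span → s += 22 → s = 28.0000
seg 3 [191.5°–247.1°] uniform, h=12: θ=206.9° here. β=15.4, B=55.6. 12·15.4/55.6 = 3.3237 → s = 31.3237
seg 3 [191.5°–247.1°] uniform, h=12: full span → s += 12 → s = 40.0000
seg 4 [247.1°–360°] uniform, h=-40: θ=346.7° here. β=99.6, B=112.9. -40·99.6/112.9 = -35.2879 → s = 4.7121

θ=206.9°: 31.3237
θ=346.7°: 4.7121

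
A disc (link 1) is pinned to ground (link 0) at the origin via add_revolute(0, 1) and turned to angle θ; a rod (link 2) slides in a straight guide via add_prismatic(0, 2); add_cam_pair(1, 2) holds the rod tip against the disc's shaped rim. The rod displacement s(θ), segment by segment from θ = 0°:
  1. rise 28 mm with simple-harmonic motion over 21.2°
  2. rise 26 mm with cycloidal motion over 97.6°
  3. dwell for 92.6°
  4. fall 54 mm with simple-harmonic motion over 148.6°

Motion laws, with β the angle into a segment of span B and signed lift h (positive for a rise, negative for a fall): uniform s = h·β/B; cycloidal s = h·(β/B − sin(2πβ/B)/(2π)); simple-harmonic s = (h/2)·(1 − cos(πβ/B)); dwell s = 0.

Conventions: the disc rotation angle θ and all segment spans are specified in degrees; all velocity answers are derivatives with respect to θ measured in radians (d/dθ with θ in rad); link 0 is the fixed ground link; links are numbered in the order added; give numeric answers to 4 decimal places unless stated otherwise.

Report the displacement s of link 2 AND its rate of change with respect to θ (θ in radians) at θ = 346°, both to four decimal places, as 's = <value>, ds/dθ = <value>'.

segment 1 (0° to 21.2°, simple-harmonic, h = 28) is passed completely: s = 0.0000 + (28) = 28.0000
segment 2 (21.2° to 118.8°, cycloidal, h = 26) is passed completely: s = 28.0000 + (26) = 54.0000
segment 3 (118.8° to 211.4°, dwell): s unchanged at 54.0000
θ = 346° falls in segment 4 (211.4° to 360°, simple-harmonic, h = -54): β = 346 − 211.4 = 134.6°, B = 148.6°; Δs = -54/2·(1 − cos(π·0.9058)) = -52.8260; s = 54.0000 − 52.8260 = 1.1740
velocity in seg [211.4°–360°] (simple-harmonic), θ in radians: β = 134.6° = 2.3492 rad, B = 148.6° = 2.5936 rad; ds/dθ = (πh/(2B)) sin(πβ/B) = (π·(-54)/(2·2.5936)) sin(π·0.9058) = -9.539312 mm/rad

s = 1.1740, ds/dθ = -9.5393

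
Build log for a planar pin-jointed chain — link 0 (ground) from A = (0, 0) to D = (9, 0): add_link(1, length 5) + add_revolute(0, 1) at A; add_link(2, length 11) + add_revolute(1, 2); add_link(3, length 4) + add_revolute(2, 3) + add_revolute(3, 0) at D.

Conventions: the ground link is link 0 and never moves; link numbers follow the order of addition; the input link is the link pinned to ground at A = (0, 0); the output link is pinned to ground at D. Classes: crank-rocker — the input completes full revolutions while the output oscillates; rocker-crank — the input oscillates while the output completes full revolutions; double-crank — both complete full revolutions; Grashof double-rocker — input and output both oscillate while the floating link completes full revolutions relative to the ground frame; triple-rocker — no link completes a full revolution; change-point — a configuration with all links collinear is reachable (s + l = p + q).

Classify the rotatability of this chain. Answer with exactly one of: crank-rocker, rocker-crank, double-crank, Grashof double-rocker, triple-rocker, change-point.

lengths: ground=9, input=5, coupler=11, output=4
sorted: s=4 (shortest), l=11 (longest), p+q=14
s + l = 15 vs p + q = 14
s + l > p + q → non-Grashof → no link fully rotates → triple-rocker

triple-rocker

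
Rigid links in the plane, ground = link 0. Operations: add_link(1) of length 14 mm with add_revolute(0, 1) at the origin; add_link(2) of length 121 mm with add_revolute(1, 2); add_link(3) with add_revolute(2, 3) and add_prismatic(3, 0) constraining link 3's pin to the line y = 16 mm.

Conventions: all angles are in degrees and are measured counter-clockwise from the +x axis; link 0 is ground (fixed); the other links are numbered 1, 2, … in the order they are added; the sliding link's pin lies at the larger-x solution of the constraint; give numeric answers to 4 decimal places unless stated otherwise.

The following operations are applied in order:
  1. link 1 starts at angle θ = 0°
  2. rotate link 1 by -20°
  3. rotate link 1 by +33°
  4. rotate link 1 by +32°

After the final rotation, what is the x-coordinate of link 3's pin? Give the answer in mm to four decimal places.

geometry: r = 14 mm, L = 121 mm, e = 16 mm; θ starts at 0°
rotate link 1 by -20°: θ ← 0° -20° = -20°
rotate link 1 by +33°: θ ← -20° +33° = 13°
rotate link 1 by +32°: θ ← 13° +32° = 45°
crank pin P = (r cos θ, r sin θ) = (9.899495, 9.899495)
h = r sin θ − e = 9.899495 − 16 = -6.100505
x = r cos θ + √(L² − h²) = 9.899495 + 120.846116 = 130.745611

130.7456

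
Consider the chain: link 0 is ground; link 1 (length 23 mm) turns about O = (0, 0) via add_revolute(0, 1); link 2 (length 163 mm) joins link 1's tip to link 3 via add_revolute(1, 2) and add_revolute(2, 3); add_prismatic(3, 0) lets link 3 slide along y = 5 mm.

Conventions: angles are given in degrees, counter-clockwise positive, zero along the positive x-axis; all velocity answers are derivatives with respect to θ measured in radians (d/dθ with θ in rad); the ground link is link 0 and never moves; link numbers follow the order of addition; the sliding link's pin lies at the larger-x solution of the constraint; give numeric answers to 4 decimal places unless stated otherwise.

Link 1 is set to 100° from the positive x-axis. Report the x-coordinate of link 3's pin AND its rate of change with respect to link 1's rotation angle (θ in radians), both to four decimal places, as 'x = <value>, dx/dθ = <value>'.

geometry: r = 23 mm, L = 163 mm, e = 5 mm
crank pin P = (r cos θ, r sin θ) = (-3.993908, 22.650578)
h = r sin θ − e = 22.650578 − 5 = 17.650578
x = r cos θ + √(L² − h²) = -3.993908 + 162.041529 = 158.047621
dx/dθ = −r sin θ − h·r cos θ/√(L² − h²) (θ in radians; h = 17.650578) = -22.215537

x = 158.0476, dx/dθ = -22.2155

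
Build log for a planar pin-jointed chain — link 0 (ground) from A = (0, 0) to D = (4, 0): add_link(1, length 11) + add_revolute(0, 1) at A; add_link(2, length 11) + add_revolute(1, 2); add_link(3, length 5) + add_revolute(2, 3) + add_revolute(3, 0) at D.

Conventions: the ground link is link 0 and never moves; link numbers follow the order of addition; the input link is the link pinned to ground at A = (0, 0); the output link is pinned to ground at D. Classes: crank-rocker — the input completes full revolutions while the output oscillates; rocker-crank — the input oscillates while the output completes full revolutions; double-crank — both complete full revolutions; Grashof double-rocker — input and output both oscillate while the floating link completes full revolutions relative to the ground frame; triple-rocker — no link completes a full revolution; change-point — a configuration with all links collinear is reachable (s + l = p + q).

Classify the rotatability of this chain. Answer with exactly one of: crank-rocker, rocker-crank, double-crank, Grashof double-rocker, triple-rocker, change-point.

lengths: ground=4, input=11, coupler=11, output=5
sorted: s=4 (shortest), l=11 (longest), p+q=16
s + l = 15 vs p + q = 16
s + l < p + q (Grashof) with shortest = ground link → double-crank

double-crank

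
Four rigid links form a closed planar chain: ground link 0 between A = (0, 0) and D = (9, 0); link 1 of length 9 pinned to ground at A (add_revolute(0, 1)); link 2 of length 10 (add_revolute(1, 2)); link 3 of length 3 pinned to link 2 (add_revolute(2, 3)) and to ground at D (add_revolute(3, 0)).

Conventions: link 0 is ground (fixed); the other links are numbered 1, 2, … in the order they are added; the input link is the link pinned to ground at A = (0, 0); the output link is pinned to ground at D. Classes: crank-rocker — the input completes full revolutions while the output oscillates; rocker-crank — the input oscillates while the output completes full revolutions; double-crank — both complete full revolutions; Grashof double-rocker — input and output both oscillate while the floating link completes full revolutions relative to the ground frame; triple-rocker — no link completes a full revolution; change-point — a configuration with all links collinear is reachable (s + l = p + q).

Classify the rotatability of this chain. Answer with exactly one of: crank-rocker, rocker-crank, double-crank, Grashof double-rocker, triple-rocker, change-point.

lengths: ground=9, input=9, coupler=10, output=3
sorted: s=3 (shortest), l=10 (longest), p+q=18
s + l = 13 vs p + q = 18
s + l < p + q (Grashof) with shortest = output link → rocker-crank

rocker-crank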